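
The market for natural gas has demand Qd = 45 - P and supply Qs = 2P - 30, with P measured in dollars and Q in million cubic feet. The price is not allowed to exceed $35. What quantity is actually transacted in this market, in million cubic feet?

In a free market, 45 - P = 2P - 30 gives the equilibrium P* = 25, Q* = 20.
Since 35 is above P* = 25, the ceiling does not bind and the free-market outcome prevails.

20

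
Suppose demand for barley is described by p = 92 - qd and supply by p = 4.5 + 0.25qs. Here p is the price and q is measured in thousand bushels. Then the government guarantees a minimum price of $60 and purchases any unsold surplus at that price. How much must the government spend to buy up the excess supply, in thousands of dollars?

11400

Rearranging demand gives qd = 92 - p; rearranging supply gives qs = 4p - 18. In a free market, 92 - p = 4p - 18 gives the equilibrium p* = 22, q* = 70.
The floor of 60 is above the equilibrium price 22, so it binds.
At p = 60: qd = 92 - 60 = 32 and qs = 4·60 - 18 = 222.
Surplus = qs - qd = 190.
Government expenditure = surplus × support price = 190 × 60 = 11400.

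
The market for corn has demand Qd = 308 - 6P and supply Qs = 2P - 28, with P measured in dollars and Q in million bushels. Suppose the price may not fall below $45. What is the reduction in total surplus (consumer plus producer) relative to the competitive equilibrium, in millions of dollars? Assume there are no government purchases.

Equilibrium: 308 - 6P = 2P - 28, so 336 = 8P and P* = 42, Q* = 56.
Since 45 > 42, the floor is binding.
At P = 45: Qd = 308 - 6·45 = 38 and Qs = 2·45 - 28 = 62.
Quantity traded falls to 38. At Q = 38 the demand price is (308 - 38)/6 = 45 and the supply price is (28 + 38)/2 = 33.
Deadweight loss = ½ · (45 - 33) · (56 - 38) = ½ · 12 · 18 = 108.

108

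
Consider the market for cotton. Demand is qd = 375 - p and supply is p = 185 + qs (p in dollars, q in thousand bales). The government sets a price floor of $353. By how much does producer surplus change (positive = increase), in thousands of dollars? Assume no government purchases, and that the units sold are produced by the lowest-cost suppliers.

-1058.5

Rearranging supply gives qs = p - 185. In a free market, 375 - p = p - 185 gives the equilibrium p* = 280, q* = 95.
Since 353 > 280, the floor is binding.
At p = 353: qd = 375 - 353 = 22 and qs = 353 - 185 = 168.
Producer surplus without the control is ½ · (280 - 185) · 95 = 4512.5.
With the floor, 22 units are sold at 353. The supply price at q = 22 is 207, so PS = ½ · [(353 - 185) + (353 - 207)] · 22 = 3454.
Change in producer surplus = 3454 - 4512.5 = -1058.5.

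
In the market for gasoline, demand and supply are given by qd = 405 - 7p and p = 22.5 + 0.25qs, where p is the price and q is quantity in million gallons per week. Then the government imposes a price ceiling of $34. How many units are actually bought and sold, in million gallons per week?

46

Rearranging supply gives qs = 4p - 90. In a free market, 405 - 7p = 4p - 90 gives the equilibrium p* = 45, q* = 90.
Since 34 < 45, the ceiling is binding.
At p = 34: qd = 405 - 7·34 = 167 and qs = 4·34 - 90 = 46.
The quantity actually transacted is the short side, supply: 46.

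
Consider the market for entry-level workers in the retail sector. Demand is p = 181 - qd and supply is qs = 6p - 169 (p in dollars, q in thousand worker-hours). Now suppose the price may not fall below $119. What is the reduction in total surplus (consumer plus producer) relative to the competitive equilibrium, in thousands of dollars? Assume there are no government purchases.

Rearranging demand gives qd = 181 - p. Without the control the market clears where 181 - p = 6p - 169, i.e. p* = 50 and q* = 131.
Because the floor (119) lies above the market-clearing price, it is binding.
At p = 119: qd = 181 - 119 = 62 and qs = 6·119 - 169 = 545.
Quantity traded falls to 62. At q = 62 the demand price is 181 - 62 = 119 and the supply price is (169 + 62)/6 = 38.5.
Deadweight loss = ½ · (119 - 38.5) · (131 - 62) = ½ · 80.5 · 69 = 2777.25.

2777.25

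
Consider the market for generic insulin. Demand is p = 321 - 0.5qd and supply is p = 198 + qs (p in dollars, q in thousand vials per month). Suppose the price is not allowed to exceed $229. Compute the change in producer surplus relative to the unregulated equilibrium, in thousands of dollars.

-2881.5

Rearranging demand gives qd = 642 - 2p; rearranging supply gives qs = p - 198. Setting quantity demanded equal to quantity supplied, 642 - 2p = p - 198, gives p* = 280 and q* = 82.
Since 229 < 280, the ceiling is binding.
At p = 229: qd = 642 - 2·229 = 184 and qs = 229 - 198 = 31.
Producer surplus without the control is ½ · (280 - 198) · 82 = 3362.
With the ceiling, producers sell 31 units at 229, so PS = ½ · (229 - 198) · 31 = 480.5.
Change in producer surplus = 480.5 - 3362 = -2881.5.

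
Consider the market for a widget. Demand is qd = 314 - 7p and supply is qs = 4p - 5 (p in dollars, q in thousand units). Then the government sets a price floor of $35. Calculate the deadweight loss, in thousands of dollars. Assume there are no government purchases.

Setting quantity demanded equal to quantity supplied, 314 - 7p = 4p - 5, gives p* = 29 and q* = 111.
Because the floor (35) lies above the market-clearing price, it is binding.
At p = 35: qd = 314 - 7·35 = 69 and qs = 4·35 - 5 = 135.
Quantity traded falls to 69. At q = 69 the demand price is (314 - 69)/7 = 35 and the supply price is (5 + 69)/4 = 18.5.
Deadweight loss = ½ · (35 - 18.5) · (111 - 69) = ½ · 16.5 · 42 = 346.5.

346.5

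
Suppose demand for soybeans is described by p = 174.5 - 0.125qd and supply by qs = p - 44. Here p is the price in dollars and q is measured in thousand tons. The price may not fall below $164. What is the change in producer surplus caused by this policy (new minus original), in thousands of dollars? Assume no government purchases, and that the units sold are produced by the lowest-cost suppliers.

-176

Rearranging demand gives qd = 1396 - 8p. Without the control the market clears where 1396 - 8p = p - 44, i.e. p* = 160 and q* = 116.
The floor of 164 is above the equilibrium price 160, so it binds.
At p = 164: qd = 1396 - 8·164 = 84 and qs = 164 - 44 = 120.
Producer surplus without the control is ½ · (160 - 44) · 116 = 6728.
With the floor, 84 units are sold at 164. The supply price at q = 84 is 128, so PS = ½ · [(164 - 44) + (164 - 128)] · 84 = 6552.
Change in producer surplus = 6552 - 6728 = -176.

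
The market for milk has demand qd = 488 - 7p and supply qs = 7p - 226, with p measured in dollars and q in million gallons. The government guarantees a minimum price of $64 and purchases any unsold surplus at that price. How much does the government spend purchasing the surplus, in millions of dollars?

11648

Equilibrium: 488 - 7p = 7p - 226, so 714 = 14p and p* = 51, q* = 131.
Because the floor (64) lies above the market-clearing price, it is binding.
At p = 64: qd = 488 - 7·64 = 40 and qs = 7·64 - 226 = 222.
Surplus = qs - qd = 182.
Government expenditure = surplus × support price = 182 × 64 = 11648.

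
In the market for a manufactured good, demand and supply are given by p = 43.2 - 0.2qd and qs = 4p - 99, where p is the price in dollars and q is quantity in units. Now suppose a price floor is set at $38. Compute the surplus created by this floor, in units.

27

Rearranging demand gives qd = 216 - 5p. Equilibrium: 216 - 5p = 4p - 99, so 315 = 9p and p* = 35, q* = 41.
Since 38 > 35, the floor is binding.
At p = 38: qd = 216 - 5·38 = 26 and qs = 4·38 - 99 = 53.
Surplus = qs - qd = 53 - 26 = 27.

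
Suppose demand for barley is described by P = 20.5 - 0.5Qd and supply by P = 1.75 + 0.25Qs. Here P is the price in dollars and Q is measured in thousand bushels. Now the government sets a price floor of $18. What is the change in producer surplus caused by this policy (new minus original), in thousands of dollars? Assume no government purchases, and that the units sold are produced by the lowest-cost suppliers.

Rearranging demand gives Qd = 41 - 2P; rearranging supply gives Qs = 4P - 7. Setting quantity demanded equal to quantity supplied, 41 - 2P = 4P - 7, gives P* = 8 and Q* = 25.
Since 18 > 8, the floor is binding.
At P = 18: Qd = 41 - 2·18 = 5 and Qs = 4·18 - 7 = 65.
Producer surplus without the control is ½ · (8 - 1.75) · 25 = 78.125.
With the floor, 5 units are sold at 18. The supply price at Q = 5 is 3, so PS = ½ · [(18 - 1.75) + (18 - 3)] · 5 = 78.125.
Change in producer surplus = 78.125 - 78.125 = 0.

0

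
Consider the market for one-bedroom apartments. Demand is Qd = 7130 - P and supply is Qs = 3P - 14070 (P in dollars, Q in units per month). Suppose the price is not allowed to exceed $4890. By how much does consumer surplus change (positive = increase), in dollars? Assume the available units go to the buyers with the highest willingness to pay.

-510450

Without the control the market clears where 7130 - P = 3P - 14070, i.e. P* = 5300 and Q* = 1830.
Because the ceiling (4890) lies below the market-clearing price, it is binding.
At P = 4890: Qd = 7130 - 4890 = 2240 and Qs = 3·4890 - 14070 = 600.
Consumer surplus without the control is ½ · (7130 - 5300) · 1830 = 1674450.
With the ceiling, 600 units are sold at 4890 (assume they go to the highest-value buyers). The demand price at Q = 600 is 6530, so CS = ½ · [(7130 - 4890) + (6530 - 4890)] · 600 = 1164000.
Change in consumer surplus = 1164000 - 1674450 = -510450.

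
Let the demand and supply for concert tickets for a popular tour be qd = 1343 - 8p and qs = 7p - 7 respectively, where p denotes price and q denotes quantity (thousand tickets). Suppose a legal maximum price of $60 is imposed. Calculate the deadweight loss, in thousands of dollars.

5906.25

Setting quantity demanded equal to quantity supplied, 1343 - 8p = 7p - 7, gives p* = 90 and q* = 623.
The ceiling of 60 is below the equilibrium price 90, so it binds.
At p = 60: qd = 1343 - 8·60 = 863 and qs = 7·60 - 7 = 413.
Quantity traded falls to 413. At q = 413 the demand price is (1343 - 413)/8 = 116.25 and the supply price is (7 + 413)/7 = 60.
Deadweight loss = ½ · (116.25 - 60) · (623 - 413) = ½ · 56.25 · 210 = 5906.25.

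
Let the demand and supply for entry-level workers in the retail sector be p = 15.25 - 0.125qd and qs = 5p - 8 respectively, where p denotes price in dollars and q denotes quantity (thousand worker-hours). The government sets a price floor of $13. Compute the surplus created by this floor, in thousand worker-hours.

Rearranging demand gives qd = 122 - 8p. Setting quantity demanded equal to quantity supplied, 122 - 8p = 5p - 8, gives p* = 10 and q* = 42.
The floor of 13 is above the equilibrium price 10, so it binds.
At p = 13: qd = 122 - 8·13 = 18 and qs = 5·13 - 8 = 57.
Surplus = qs - qd = 57 - 18 = 39.

39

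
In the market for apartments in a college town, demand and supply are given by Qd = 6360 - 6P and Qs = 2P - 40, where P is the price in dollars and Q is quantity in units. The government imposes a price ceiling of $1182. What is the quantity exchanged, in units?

Equilibrium: 6360 - 6P = 2P - 40, so 6400 = 8P and P* = 800, Q* = 1560.
Since 1182 is above P* = 800, the ceiling does not bind and the free-market outcome prevails.

1560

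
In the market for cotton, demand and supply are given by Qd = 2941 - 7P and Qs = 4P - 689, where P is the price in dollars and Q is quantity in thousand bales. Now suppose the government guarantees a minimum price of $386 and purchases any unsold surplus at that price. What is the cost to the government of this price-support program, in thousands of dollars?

237776

Equilibrium: 2941 - 7P = 4P - 689, so 3630 = 11P and P* = 330, Q* = 631.
Since 386 > 330, the floor is binding.
At P = 386: Qd = 2941 - 7·386 = 239 and Qs = 4·386 - 689 = 855.
Surplus = Qs - Qd = 616.
Government expenditure = surplus × support price = 616 × 386 = 237776.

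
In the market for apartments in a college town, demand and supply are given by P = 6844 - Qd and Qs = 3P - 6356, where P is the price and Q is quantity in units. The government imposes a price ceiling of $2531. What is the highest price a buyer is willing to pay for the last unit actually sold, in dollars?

5607

Rearranging demand gives Qd = 6844 - P. Equilibrium: 6844 - P = 3P - 6356, so 13200 = 4P and P* = 3300, Q* = 3544.
Because the ceiling (2531) lies below the market-clearing price, it is binding.
At P = 2531: Qd = 6844 - 2531 = 4313 and Qs = 3·2531 - 6356 = 1237.
Only 1237 units reach the market. On the demand curve, the marginal buyer's willingness to pay at Q = 1237 is (6844 - 1237) = 5607.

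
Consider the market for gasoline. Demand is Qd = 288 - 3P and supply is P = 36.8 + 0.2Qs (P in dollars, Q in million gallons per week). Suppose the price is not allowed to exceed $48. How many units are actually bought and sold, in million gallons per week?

Rearranging supply gives Qs = 5P - 184. Without the control the market clears where 288 - 3P = 5P - 184, i.e. P* = 59 and Q* = 111.
Because the ceiling (48) lies below the market-clearing price, it is binding.
At P = 48: Qd = 288 - 3·48 = 144 and Qs = 5·48 - 184 = 56.
The quantity actually transacted is the short side, supply: 56.

56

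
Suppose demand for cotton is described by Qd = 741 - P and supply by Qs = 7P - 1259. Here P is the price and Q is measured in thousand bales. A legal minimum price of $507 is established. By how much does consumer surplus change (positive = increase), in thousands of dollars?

In a free market, 741 - P = 7P - 1259 gives the equilibrium P* = 250, Q* = 491.
The floor of 507 is above the equilibrium price 250, so it binds.
At P = 507: Qd = 741 - 507 = 234 and Qs = 7·507 - 1259 = 2290.
Consumer surplus without the control is ½ · (741 - 250) · 491 = 120540.5.
With the floor, consumers buy 234 units at 507, so CS = ½ · (741 - 507) · 234 = 27378.
Change in consumer surplus = 27378 - 120540.5 = -93162.5.

-93162.5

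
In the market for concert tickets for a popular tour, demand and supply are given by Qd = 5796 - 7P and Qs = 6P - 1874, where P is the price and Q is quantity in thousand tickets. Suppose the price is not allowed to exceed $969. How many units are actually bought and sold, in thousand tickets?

Equilibrium: 5796 - 7P = 6P - 1874, so 7670 = 13P and P* = 590, Q* = 1666.
The ceiling of 969 is above the equilibrium price 590, so it is not binding; the market clears at P* = 590, Q* = 1666.

1666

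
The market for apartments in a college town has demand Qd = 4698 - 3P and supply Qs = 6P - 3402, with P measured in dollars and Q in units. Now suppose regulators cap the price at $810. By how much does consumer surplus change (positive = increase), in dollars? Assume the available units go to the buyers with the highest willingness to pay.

82620

Equilibrium: 4698 - 3P = 6P - 3402, so 8100 = 9P and P* = 900, Q* = 1998.
Since 810 < 900, the ceiling is binding.
At P = 810: Qd = 4698 - 3·810 = 2268 and Qs = 6·810 - 3402 = 1458.
Consumer surplus without the control is ½ · (1566 - 900) · 1998 = 665334.
With the ceiling, 1458 units are sold at 810 (assume they go to the highest-value buyers). The demand price at Q = 1458 is 1080, so CS = ½ · [(1566 - 810) + (1080 - 810)] · 1458 = 747954.
Change in consumer surplus = 747954 - 665334 = 82620.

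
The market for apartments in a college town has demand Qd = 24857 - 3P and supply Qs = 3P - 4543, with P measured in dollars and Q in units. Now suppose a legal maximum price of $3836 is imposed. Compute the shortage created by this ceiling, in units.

6384

Equilibrium: 24857 - 3P = 3P - 4543, so 29400 = 6P and P* = 4900, Q* = 10157.
The ceiling of 3836 is below the equilibrium price 4900, so it binds.
At P = 3836: Qd = 24857 - 3·3836 = 13349 and Qs = 3·3836 - 4543 = 6965.
Shortage = Qd - Qs = 13349 - 6965 = 6384.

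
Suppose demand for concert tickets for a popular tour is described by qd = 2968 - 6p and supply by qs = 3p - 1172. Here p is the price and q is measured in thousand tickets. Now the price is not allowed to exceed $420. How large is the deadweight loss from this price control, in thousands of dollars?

3600

Without the control the market clears where 2968 - 6p = 3p - 1172, i.e. p* = 460 and q* = 208.
Because the ceiling (420) lies below the market-clearing price, it is binding.
At p = 420: qd = 2968 - 6·420 = 448 and qs = 3·420 - 1172 = 88.
Quantity traded falls to 88. At q = 88 the demand price is (2968 - 88)/6 = 480 and the supply price is (1172 + 88)/3 = 420.
Deadweight loss = ½ · (480 - 420) · (208 - 88) = ½ · 60 · 120 = 3600.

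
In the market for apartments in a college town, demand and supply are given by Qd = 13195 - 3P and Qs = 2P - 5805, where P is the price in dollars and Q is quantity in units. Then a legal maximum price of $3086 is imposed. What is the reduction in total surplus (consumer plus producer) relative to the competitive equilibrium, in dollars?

In a free market, 13195 - 3P = 2P - 5805 gives the equilibrium P* = 3800, Q* = 1795.
The ceiling of 3086 is below the equilibrium price 3800, so it binds.
At P = 3086: Qd = 13195 - 3·3086 = 3937 and Qs = 2·3086 - 5805 = 367.
Quantity traded falls to 367. At Q = 367 the demand price is (13195 - 367)/3 = 4276 and the supply price is (5805 + 367)/2 = 3086.
Deadweight loss = ½ · (4276 - 3086) · (1795 - 367) = ½ · 1190 · 1428 = 849660.

849660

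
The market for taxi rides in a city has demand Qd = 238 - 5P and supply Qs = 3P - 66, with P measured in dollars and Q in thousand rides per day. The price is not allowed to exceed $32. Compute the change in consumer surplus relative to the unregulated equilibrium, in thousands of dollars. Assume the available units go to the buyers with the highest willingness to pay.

Without the control the market clears where 238 - 5P = 3P - 66, i.e. P* = 38 and Q* = 48.
The ceiling of 32 is below the equilibrium price 38, so it binds.
At P = 32: Qd = 238 - 5·32 = 78 and Qs = 3·32 - 66 = 30.
Consumer surplus without the control is ½ · (47.6 - 38) · 48 = 230.4.
With the ceiling, 30 units are sold at 32 (assume they go to the highest-value buyers). The demand price at Q = 30 is 41.6, so CS = ½ · [(47.6 - 32) + (41.6 - 32)] · 30 = 378.
Change in consumer surplus = 378 - 230.4 = 147.6.

147.6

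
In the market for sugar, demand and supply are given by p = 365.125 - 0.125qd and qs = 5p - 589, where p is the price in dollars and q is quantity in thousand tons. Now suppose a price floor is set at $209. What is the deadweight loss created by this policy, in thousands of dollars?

0

Rearranging demand gives qd = 2921 - 8p. Setting quantity demanded equal to quantity supplied, 2921 - 8p = 5p - 589, gives p* = 270 and q* = 761.
The floor of 209 is below the equilibrium price 270, so it is not binding; the market clears at p* = 270, q* = 761.
Since the control does not bind, no trades are prevented and deadweight loss is zero.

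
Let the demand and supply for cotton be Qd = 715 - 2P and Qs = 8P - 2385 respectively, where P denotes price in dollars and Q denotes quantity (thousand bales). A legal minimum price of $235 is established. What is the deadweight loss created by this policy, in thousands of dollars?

0

In a free market, 715 - 2P = 8P - 2385 gives the equilibrium P* = 310, Q* = 95.
The floor of 235 is below the equilibrium price 310, so it is not binding; the market clears at P* = 310, Q* = 95.
Since the control does not bind, no trades are prevented and deadweight loss is zero.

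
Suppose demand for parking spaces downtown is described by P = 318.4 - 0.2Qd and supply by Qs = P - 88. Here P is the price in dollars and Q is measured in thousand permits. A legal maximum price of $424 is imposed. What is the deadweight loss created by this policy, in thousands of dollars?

0

Rearranging demand gives Qd = 1592 - 5P. Without the control the market clears where 1592 - 5P = P - 88, i.e. P* = 280 and Q* = 192.
The ceiling of 424 is above the equilibrium price 280, so it is not binding; the market clears at P* = 280, Q* = 192.
Since the control does not bind, no trades are prevented and deadweight loss is zero.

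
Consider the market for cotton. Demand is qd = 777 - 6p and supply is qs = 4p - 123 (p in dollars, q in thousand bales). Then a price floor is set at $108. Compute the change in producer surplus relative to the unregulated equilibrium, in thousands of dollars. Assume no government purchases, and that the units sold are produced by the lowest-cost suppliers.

864

Setting quantity demanded equal to quantity supplied, 777 - 6p = 4p - 123, gives p* = 90 and q* = 237.
Because the floor (108) lies above the market-clearing price, it is binding.
At p = 108: qd = 777 - 6·108 = 129 and qs = 4·108 - 123 = 309.
Producer surplus without the control is ½ · (90 - 30.75) · 237 = 7021.125.
With the floor, 129 units are sold at 108. The supply price at q = 129 is 63, so PS = ½ · [(108 - 30.75) + (108 - 63)] · 129 = 7885.125.
Change in producer surplus = 7885.125 - 7021.125 = 864.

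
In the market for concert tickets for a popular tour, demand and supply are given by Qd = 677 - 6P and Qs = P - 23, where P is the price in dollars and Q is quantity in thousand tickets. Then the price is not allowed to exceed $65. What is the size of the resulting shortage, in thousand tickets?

Setting quantity demanded equal to quantity supplied, 677 - 6P = P - 23, gives P* = 100 and Q* = 77.
Because the ceiling (65) lies below the market-clearing price, it is binding.
At P = 65: Qd = 677 - 6·65 = 287 and Qs = 65 - 23 = 42.
Shortage = Qd - Qs = 287 - 42 = 245.

245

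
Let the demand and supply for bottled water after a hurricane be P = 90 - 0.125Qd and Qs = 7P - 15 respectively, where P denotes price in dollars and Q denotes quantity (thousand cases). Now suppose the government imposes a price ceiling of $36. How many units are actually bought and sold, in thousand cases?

Rearranging demand gives Qd = 720 - 8P. Setting quantity demanded equal to quantity supplied, 720 - 8P = 7P - 15, gives P* = 49 and Q* = 328.
The ceiling of 36 is below the equilibrium price 49, so it binds.
At P = 36: Qd = 720 - 8·36 = 432 and Qs = 7·36 - 15 = 237.
The quantity actually transacted is the short side, supply: 237.

237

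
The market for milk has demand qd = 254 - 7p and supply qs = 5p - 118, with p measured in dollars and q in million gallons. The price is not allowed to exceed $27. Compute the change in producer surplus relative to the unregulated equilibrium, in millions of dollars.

-108

Without the control the market clears where 254 - 7p = 5p - 118, i.e. p* = 31 and q* = 37.
Since 27 < 31, the ceiling is binding.
At p = 27: qd = 254 - 7·27 = 65 and qs = 5·27 - 118 = 17.
Producer surplus without the control is ½ · (31 - 23.6) · 37 = 136.9.
With the ceiling, producers sell 17 units at 27, so PS = ½ · (27 - 23.6) · 17 = 28.9.
Change in producer surplus = 28.9 - 136.9 = -108.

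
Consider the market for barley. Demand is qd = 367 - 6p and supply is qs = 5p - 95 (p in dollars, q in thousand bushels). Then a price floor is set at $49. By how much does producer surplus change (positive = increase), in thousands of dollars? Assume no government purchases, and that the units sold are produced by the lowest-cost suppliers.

Equilibrium: 367 - 6p = 5p - 95, so 462 = 11p and p* = 42, q* = 115.
Because the floor (49) lies above the market-clearing price, it is binding.
At p = 49: qd = 367 - 6·49 = 73 and qs = 5·49 - 95 = 150.
Producer surplus without the control is ½ · (42 - 19) · 115 = 1322.5.
With the floor, 73 units are sold at 49. The supply price at q = 73 is 33.6, so PS = ½ · [(49 - 19) + (49 - 33.6)] · 73 = 1657.1.
Change in producer surplus = 1657.1 - 1322.5 = 334.6.

334.6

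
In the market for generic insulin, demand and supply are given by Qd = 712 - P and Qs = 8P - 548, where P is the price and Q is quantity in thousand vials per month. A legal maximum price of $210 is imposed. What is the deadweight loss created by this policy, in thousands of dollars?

Setting quantity demanded equal to quantity supplied, 712 - P = 8P - 548, gives P* = 140 and Q* = 572.
Since 210 is above P* = 140, the ceiling does not bind and the free-market outcome prevails.
Since the control does not bind, no trades are prevented and deadweight loss is zero.

0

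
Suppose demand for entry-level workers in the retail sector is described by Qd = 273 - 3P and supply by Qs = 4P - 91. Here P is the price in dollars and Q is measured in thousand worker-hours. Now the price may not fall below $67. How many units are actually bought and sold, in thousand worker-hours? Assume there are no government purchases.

72

Without the control the market clears where 273 - 3P = 4P - 91, i.e. P* = 52 and Q* = 117.
Because the floor (67) lies above the market-clearing price, it is binding.
At P = 67: Qd = 273 - 3·67 = 72 and Qs = 4·67 - 91 = 177.
The quantity actually transacted is the short side, demand: 72.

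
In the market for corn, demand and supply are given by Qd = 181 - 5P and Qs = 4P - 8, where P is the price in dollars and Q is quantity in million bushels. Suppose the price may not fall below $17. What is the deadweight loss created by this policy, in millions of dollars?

Equilibrium: 181 - 5P = 4P - 8, so 189 = 9P and P* = 21, Q* = 76.
Since 17 is below P* = 21, the floor does not bind and the free-market outcome prevails.
Since the control does not bind, no trades are prevented and deadweight loss is zero.

0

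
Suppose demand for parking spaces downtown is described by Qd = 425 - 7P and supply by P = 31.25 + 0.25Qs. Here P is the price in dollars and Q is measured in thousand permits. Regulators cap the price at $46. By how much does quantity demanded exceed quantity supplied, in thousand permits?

Rearranging supply gives Qs = 4P - 125. Setting quantity demanded equal to quantity supplied, 425 - 7P = 4P - 125, gives P* = 50 and Q* = 75.
Since 46 < 50, the ceiling is binding.
At P = 46: Qd = 425 - 7·46 = 103 and Qs = 4·46 - 125 = 59.
Shortage = Qd - Qs = 103 - 59 = 44.

44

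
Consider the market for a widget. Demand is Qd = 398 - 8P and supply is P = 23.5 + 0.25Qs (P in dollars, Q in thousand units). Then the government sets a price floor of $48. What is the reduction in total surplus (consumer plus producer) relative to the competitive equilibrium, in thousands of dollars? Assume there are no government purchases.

Rearranging supply gives Qs = 4P - 94. Without the control the market clears where 398 - 8P = 4P - 94, i.e. P* = 41 and Q* = 70.
The floor of 48 is above the equilibrium price 41, so it binds.
At P = 48: Qd = 398 - 8·48 = 14 and Qs = 4·48 - 94 = 98.
Quantity traded falls to 14. At Q = 14 the demand price is (398 - 14)/8 = 48 and the supply price is (94 + 14)/4 = 27.
Deadweight loss = ½ · (48 - 27) · (70 - 14) = ½ · 21 · 56 = 588.

588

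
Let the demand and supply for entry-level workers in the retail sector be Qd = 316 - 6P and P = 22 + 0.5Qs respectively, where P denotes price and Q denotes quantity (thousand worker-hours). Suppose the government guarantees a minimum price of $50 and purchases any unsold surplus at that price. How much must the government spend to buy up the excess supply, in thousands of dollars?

Rearranging supply gives Qs = 2P - 44. Without the control the market clears where 316 - 6P = 2P - 44, i.e. P* = 45 and Q* = 46.
The floor of 50 is above the equilibrium price 45, so it binds.
At P = 50: Qd = 316 - 6·50 = 16 and Qs = 2·50 - 44 = 56.
Surplus = Qs - Qd = 40.
Government expenditure = surplus × support price = 40 × 50 = 2000.

2000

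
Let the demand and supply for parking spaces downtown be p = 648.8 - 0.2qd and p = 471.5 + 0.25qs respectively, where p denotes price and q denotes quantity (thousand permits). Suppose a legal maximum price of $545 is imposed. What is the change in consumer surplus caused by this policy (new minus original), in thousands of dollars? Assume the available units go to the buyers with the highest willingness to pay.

6350

Rearranging demand gives qd = 3244 - 5p; rearranging supply gives qs = 4p - 1886. Equilibrium: 3244 - 5p = 4p - 1886, so 5130 = 9p and p* = 570, q* = 394.
The ceiling of 545 is below the equilibrium price 570, so it binds.
At p = 545: qd = 3244 - 5·545 = 519 and qs = 4·545 - 1886 = 294.
Consumer surplus without the control is ½ · (648.8 - 570) · 394 = 15523.6.
With the ceiling, 294 units are sold at 545 (assume they go to the highest-value buyers). The demand price at q = 294 is 590, so CS = ½ · [(648.8 - 545) + (590 - 545)] · 294 = 21873.6.
Change in consumer surplus = 21873.6 - 15523.6 = 6350.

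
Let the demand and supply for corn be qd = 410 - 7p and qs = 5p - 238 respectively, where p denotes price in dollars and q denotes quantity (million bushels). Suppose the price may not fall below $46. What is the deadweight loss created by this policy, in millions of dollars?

Equilibrium: 410 - 7p = 5p - 238, so 648 = 12p and p* = 54, q* = 32.
Since 46 is below p* = 54, the floor does not bind and the free-market outcome prevails.
Since the control does not bind, no trades are prevented and deadweight loss is zero.

0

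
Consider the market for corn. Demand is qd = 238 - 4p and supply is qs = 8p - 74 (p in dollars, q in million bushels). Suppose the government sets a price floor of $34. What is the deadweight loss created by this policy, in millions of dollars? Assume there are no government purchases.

In a free market, 238 - 4p = 8p - 74 gives the equilibrium p* = 26, q* = 134.
Because the floor (34) lies above the market-clearing price, it is binding.
At p = 34: qd = 238 - 4·34 = 102 and qs = 8·34 - 74 = 198.
Quantity traded falls to 102. At q = 102 the demand price is (238 - 102)/4 = 34 and the supply price is (74 + 102)/8 = 22.
Deadweight loss = ½ · (34 - 22) · (134 - 102) = ½ · 12 · 32 = 192.

192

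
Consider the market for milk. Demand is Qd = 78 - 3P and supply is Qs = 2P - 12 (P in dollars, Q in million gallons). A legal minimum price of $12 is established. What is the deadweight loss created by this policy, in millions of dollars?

Without the control the market clears where 78 - 3P = 2P - 12, i.e. P* = 18 and Q* = 24.
The floor of 12 is below the equilibrium price 18, so it is not binding; the market clears at P* = 18, Q* = 24.
Since the control does not bind, no trades are prevented and deadweight loss is zero.

0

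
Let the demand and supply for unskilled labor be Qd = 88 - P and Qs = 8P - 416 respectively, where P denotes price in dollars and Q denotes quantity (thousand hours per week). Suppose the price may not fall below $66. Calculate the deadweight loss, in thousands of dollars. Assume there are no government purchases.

Equilibrium: 88 - P = 8P - 416, so 504 = 9P and P* = 56, Q* = 32.
The floor of 66 is above the equilibrium price 56, so it binds.
At P = 66: Qd = 88 - 66 = 22 and Qs = 8·66 - 416 = 112.
Quantity traded falls to 22. At Q = 22 the demand price is 88 - 22 = 66 and the supply price is (416 + 22)/8 = 54.75.
Deadweight loss = ½ · (66 - 54.75) · (32 - 22) = ½ · 11.25 · 10 = 56.25.

56.25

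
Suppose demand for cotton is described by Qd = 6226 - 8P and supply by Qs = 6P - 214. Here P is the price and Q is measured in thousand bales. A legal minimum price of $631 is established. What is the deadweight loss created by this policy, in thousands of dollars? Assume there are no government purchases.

272916

Setting quantity demanded equal to quantity supplied, 6226 - 8P = 6P - 214, gives P* = 460 and Q* = 2546.
The floor of 631 is above the equilibrium price 460, so it binds.
At P = 631: Qd = 6226 - 8·631 = 1178 and Qs = 6·631 - 214 = 3572.
Quantity traded falls to 1178. At Q = 1178 the demand price is (6226 - 1178)/8 = 631 and the supply price is (214 + 1178)/6 = 232.
Deadweight loss = ½ · (631 - 232) · (2546 - 1178) = ½ · 399 · 1368 = 272916.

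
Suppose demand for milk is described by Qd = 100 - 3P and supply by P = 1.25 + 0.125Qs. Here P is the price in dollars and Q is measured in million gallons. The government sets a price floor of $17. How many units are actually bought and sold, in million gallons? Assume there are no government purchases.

Rearranging supply gives Qs = 8P - 10. Setting quantity demanded equal to quantity supplied, 100 - 3P = 8P - 10, gives P* = 10 and Q* = 70.
The floor of 17 is above the equilibrium price 10, so it binds.
At P = 17: Qd = 100 - 3·17 = 49 and Qs = 8·17 - 10 = 126.
The quantity actually transacted is the short side, demand: 49.

49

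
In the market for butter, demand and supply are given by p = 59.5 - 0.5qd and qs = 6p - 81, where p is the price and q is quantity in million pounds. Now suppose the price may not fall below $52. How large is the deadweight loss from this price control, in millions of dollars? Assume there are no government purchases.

Rearranging demand gives qd = 119 - 2p. In a free market, 119 - 2p = 6p - 81 gives the equilibrium p* = 25, q* = 69.
The floor of 52 is above the equilibrium price 25, so it binds.
At p = 52: qd = 119 - 2·52 = 15 and qs = 6·52 - 81 = 231.
Quantity traded falls to 15. At q = 15 the demand price is (119 - 15)/2 = 52 and the supply price is (81 + 15)/6 = 16.
Deadweight loss = ½ · (52 - 16) · (69 - 15) = ½ · 36 · 54 = 972.

972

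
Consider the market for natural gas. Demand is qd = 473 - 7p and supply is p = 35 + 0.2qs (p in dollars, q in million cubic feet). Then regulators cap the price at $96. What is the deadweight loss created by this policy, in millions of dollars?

Rearranging supply gives qs = 5p - 175. Setting quantity demanded equal to quantity supplied, 473 - 7p = 5p - 175, gives p* = 54 and q* = 95.
Since 96 is above p* = 54, the ceiling does not bind and the free-market outcome prevails.
Since the control does not bind, no trades are prevented and deadweight loss is zero.

0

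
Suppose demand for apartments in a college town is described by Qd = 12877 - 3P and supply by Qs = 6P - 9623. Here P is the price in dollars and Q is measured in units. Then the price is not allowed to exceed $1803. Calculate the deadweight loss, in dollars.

4372281

Without the control the market clears where 12877 - 3P = 6P - 9623, i.e. P* = 2500 and Q* = 5377.
Because the ceiling (1803) lies below the market-clearing price, it is binding.
At P = 1803: Qd = 12877 - 3·1803 = 7468 and Qs = 6·1803 - 9623 = 1195.
Quantity traded falls to 1195. At Q = 1195 the demand price is (12877 - 1195)/3 = 3894 and the supply price is (9623 + 1195)/6 = 1803.
Deadweight loss = ½ · (3894 - 1803) · (5377 - 1195) = ½ · 2091 · 4182 = 4372281.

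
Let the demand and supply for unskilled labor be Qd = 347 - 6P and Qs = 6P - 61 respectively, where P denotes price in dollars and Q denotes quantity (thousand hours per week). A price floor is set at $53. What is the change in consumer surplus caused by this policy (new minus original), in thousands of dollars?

Setting quantity demanded equal to quantity supplied, 347 - 6P = 6P - 61, gives P* = 34 and Q* = 143.
Because the floor (53) lies above the market-clearing price, it is binding.
At P = 53: Qd = 347 - 6·53 = 29 and Qs = 6·53 - 61 = 257.
Consumer surplus without the control is ½ · (347/6 - 34) · 143 = 20449/12.
With the floor, consumers buy 29 units at 53, so CS = ½ · (347/6 - 53) · 29 = 841/12.
Change in consumer surplus = 841/12 - 20449/12 = -1634.

-1634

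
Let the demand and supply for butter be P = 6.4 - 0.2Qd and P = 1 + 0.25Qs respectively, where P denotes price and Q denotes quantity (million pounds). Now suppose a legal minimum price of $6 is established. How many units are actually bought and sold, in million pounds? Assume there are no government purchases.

Rearranging demand gives Qd = 32 - 5P; rearranging supply gives Qs = 4P - 4. In a free market, 32 - 5P = 4P - 4 gives the equilibrium P* = 4, Q* = 12.
The floor of 6 is above the equilibrium price 4, so it binds.
At P = 6: Qd = 32 - 5·6 = 2 and Qs = 4·6 - 4 = 20.
The quantity actually transacted is the short side, demand: 2.

2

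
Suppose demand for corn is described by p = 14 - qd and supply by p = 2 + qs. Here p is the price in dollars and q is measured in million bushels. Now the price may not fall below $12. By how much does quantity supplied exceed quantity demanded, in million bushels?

Rearranging demand gives qd = 14 - p; rearranging supply gives qs = p - 2. In a free market, 14 - p = p - 2 gives the equilibrium p* = 8, q* = 6.
Because the floor (12) lies above the market-clearing price, it is binding.
At p = 12: qd = 14 - 12 = 2 and qs = 12 - 2 = 10.
Surplus = qs - qd = 10 - 2 = 8.

8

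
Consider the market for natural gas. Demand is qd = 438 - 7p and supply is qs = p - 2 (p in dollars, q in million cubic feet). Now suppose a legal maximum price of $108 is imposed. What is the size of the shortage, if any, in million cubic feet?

0

Setting quantity demanded equal to quantity supplied, 438 - 7p = p - 2, gives p* = 55 and q* = 53.
The ceiling of 108 is above the equilibrium price 55, so it is not binding; the market clears at p* = 55, q* = 53.
Since the control does not bind, there is no shortage.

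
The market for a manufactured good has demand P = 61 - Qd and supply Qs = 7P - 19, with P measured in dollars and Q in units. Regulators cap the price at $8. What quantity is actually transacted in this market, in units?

37

Rearranging demand gives Qd = 61 - P. Setting quantity demanded equal to quantity supplied, 61 - P = 7P - 19, gives P* = 10 and Q* = 51.
Since 8 < 10, the ceiling is binding.
At P = 8: Qd = 61 - 8 = 53 and Qs = 7·8 - 19 = 37.
The quantity actually transacted is the short side, supply: 37.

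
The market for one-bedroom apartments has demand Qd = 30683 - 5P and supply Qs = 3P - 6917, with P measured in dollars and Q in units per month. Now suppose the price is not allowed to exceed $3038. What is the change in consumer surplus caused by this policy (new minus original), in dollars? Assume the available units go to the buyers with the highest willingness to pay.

Setting quantity demanded equal to quantity supplied, 30683 - 5P = 3P - 6917, gives P* = 4700 and Q* = 7183.
Since 3038 < 4700, the ceiling is binding.
At P = 3038: Qd = 30683 - 5·3038 = 15493 and Qs = 3·3038 - 6917 = 2197.
Consumer surplus without the control is ½ · (6136.6 - 4700) · 7183 = 5159548.9.
With the ceiling, 2197 units are sold at 3038 (assume they go to the highest-value buyers). The demand price at Q = 2197 is 5697.2, so CS = ½ · [(6136.6 - 3038) + (5697.2 - 3038)] · 2197 = 6324943.3.
Change in consumer surplus = 6324943.3 - 5159548.9 = 1165394.4.

1165394.4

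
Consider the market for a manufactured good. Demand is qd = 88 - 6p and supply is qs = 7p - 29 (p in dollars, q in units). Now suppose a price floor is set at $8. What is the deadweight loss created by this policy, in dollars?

Setting quantity demanded equal to quantity supplied, 88 - 6p = 7p - 29, gives p* = 9 and q* = 34.
Since 8 is below p* = 9, the floor does not bind and the free-market outcome prevails.
Since the control does not bind, no trades are prevented and deadweight loss is zero.

0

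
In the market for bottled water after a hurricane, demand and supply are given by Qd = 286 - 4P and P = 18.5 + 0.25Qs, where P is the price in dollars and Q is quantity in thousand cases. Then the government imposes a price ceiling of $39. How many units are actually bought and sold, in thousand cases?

Rearranging supply gives Qs = 4P - 74. Setting quantity demanded equal to quantity supplied, 286 - 4P = 4P - 74, gives P* = 45 and Q* = 106.
Since 39 < 45, the ceiling is binding.
At P = 39: Qd = 286 - 4·39 = 130 and Qs = 4·39 - 74 = 82.
The quantity actually transacted is the short side, supply: 82.

82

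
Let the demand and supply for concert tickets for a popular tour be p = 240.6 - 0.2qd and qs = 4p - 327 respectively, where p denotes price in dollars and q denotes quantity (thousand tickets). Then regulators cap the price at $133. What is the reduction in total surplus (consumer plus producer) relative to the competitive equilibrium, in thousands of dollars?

4928.4

Rearranging demand gives qd = 1203 - 5p. Without the control the market clears where 1203 - 5p = 4p - 327, i.e. p* = 170 and q* = 353.
Since 133 < 170, the ceiling is binding.
At p = 133: qd = 1203 - 5·133 = 538 and qs = 4·133 - 327 = 205.
Quantity traded falls to 205. At q = 205 the demand price is (1203 - 205)/5 = 199.6 and the supply price is (327 + 205)/4 = 133.
Deadweight loss = ½ · (199.6 - 133) · (353 - 205) = ½ · 66.6 · 148 = 4928.4.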